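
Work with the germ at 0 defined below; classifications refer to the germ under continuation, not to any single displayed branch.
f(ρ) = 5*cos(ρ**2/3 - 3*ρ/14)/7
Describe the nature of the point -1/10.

There is no denominator, hence no pole anywhere.
The factor cos(ρ**2/3 - 3*ρ/14) is entire.
So the germ continues analytically to -1/10.

The point is a regular point.


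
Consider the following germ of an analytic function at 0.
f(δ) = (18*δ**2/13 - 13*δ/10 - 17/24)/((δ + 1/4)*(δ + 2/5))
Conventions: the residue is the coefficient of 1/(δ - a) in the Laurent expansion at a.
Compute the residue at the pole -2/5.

The residue is -259/1170.

At the order-1 pole -2/5 set g(δ) = (δ - (-2/5))*f(δ) = (18*δ**2/13 - 13*δ/10 - 17/24)/(δ + 1/4).
Simple pole: residue = g(a) at a = -2/5, which is -259/1170.


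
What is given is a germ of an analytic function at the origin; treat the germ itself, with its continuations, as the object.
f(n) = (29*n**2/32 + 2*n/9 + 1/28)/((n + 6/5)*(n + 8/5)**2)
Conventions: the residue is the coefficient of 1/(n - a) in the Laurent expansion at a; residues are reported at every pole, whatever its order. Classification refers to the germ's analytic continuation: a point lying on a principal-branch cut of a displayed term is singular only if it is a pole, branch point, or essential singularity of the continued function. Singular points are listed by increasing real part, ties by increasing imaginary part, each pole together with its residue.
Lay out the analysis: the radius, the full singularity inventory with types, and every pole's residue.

Radius of convergence at 0: 6/5.
At -8/5: a pole of order 2; residue -1951/336.
At -6/5: a pole of order 1; residue 4511/672.

Denominator factor (n + 8/5)^2: pole of order 2 at -8/5, modulus 8/5.
Denominator factor (n + 6/5): pole of order 1 at -6/5, modulus 6/5.
The radius of convergence is the smallest modulus among the singular points: 6/5.
At the order-2 pole -8/5 set g(n) = (n - (-8/5))^2*f(n) = (29*n**2/32 + 2*n/9 + 1/28)/(n + 6/5).
Order-2 pole: residue = g'(a); g'(-8/5) = -1951/336, so the residue is -1951/336.
At the order-1 pole -6/5 set g(n) = (n - (-6/5))*f(n) = (29*n**2/32 + 2*n/9 + 1/28)/(n + 8/5)**2.
Simple pole: residue = g(a) at a = -6/5, which is 4511/672.
List the singular points by increasing real part (a conjugate pair: the negative imaginary part first).


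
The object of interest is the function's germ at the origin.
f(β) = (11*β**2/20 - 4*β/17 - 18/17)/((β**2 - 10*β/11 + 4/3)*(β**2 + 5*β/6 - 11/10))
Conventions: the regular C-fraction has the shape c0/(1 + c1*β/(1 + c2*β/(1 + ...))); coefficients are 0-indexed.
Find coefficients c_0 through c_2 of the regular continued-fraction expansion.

Taylor coefficients (expand at 0): a_0 = 135/187, a_1 = 4935/4114, a_2 = 197959/181016.
c0 = a_0 = 135/187. Peel one level at a time: if S = 1 + c*β/S' with S'(0) = 1, then c is the β-coefficient of S and S' = c*β/(S - 1).
S_1 = c0/f = 1 + (-329/198)*β + (488533/392040)*β^2 + ...; c1 = -329/198.
S_2 = c1*β/(S_1 - 1) = 1 + (488533/651420)*β + ...; c2 = 488533/651420.

The regular C-fraction coefficients are [135/187, -329/198, 488533/651420].


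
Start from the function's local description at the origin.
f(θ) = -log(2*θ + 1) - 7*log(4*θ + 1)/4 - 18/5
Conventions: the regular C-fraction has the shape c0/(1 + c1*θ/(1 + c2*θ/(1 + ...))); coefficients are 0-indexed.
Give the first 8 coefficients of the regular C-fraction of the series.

Taylor coefficients (expand at 0): a_0 = -18/5, a_1 = -9, a_2 = 16, a_3 = -40, a_4 = 116, a_5 = -1824/5, a_6 = 3616/3, a_7 = -28800/7.
c0 = a_0 = -18/5. Peel one level at a time: if S = 1 + c*θ/S' with S'(0) = 1, then c is the θ-coefficient of S and S' = c*θ/(S - 1).
S_1 = c0/f = 1 + (-5/2)*θ + (385/36)*θ^2 + ...; c1 = -5/2.
S_2 = c1*θ/(S_1 - 1) = 1 + (77/18)*θ + (-104/81)*θ^2 + ...; c2 = 77/18.
S_3 = c2*θ/(S_2 - 1) = 1 + (208/693)*θ + (-28936/53361)*θ^2 + ...; c3 = 208/693.
S_4 = c3*θ/(S_3 - 1) = 1 + (3617/2002)*θ + (-3699/3380)*θ^2 + ...; c4 = 3617/2002.
S_5 = c4*θ/(S_4 - 1) = 1 + (284823/470210)*θ + (-265986336/327067225)*θ^2 + ...; c5 = 284823/470210.
S_6 = c5*θ/(S_5 - 1) = 1 + (29937856/22298805)*θ + (-53600248/53210115)*θ^2 + ...; c6 = 29937856/22298805.
S_7 = c6*θ/(S_6 - 1) = 1 + (1864154779/2484554184)*θ + ...; c7 = 1864154779/2484554184.

The regular C-fraction coefficients are [-18/5, -5/2, 77/18, 208/693, 3617/2002, 284823/470210, 29937856/22298805, 1864154779/2484554184].


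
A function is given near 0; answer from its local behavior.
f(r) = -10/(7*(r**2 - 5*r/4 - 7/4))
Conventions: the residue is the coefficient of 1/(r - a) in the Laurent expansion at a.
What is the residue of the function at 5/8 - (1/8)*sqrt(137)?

The residue is (40/959)*sqrt(137).

The factor r**2 - 5*r/4 - 7/4 splits as (r - a)(r - a') with a = 5/8 - (1/8)*sqrt(137), a' = 5/8 + (1/8)*sqrt(137). At the order-1 pole a set g(r) = (r - a)*f(r) = [-10/7] / (r - a').
Simple pole: residue = g(a) at a = 5/8 - (1/8)*sqrt(137), which is (40/959)*sqrt(137).


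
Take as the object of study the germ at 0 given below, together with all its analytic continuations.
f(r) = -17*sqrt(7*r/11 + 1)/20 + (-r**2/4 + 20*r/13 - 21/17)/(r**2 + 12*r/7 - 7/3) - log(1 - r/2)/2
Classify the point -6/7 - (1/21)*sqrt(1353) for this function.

The denominator factor r**2 + 12*r/7 - 7/3 vanishes at -6/7 - (1/21)*sqrt(1353) and appears to the power 1; the numerator there equals -455423/129948 - (179/1911)*sqrt(1353), nonzero, and no other factor vanishes.
The branch terms are analytic at this point.
Hence a pole whose order is the multiplicity, 1.

The point is a pole of order 1.


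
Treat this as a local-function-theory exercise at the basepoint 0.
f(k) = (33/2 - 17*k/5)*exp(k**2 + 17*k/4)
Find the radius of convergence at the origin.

The factor exp(k**2 + 17*k/4) is entire and contributes no finite singular point.
The polynomial part has no poles.
No finite singular points: the Taylor series at 0 converges everywhere.

The radius of convergence is infinite.


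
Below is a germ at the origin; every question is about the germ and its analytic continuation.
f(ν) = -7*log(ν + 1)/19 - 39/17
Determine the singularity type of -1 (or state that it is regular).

The term (-7/19)*log(1 - ν/(-1)) has argument 1 - -1/(-1) = 0 at -1: a logarithmic (infinitely-sheeted) branch point; the remaining terms are analytic or single-valued there.

The point is a logarithmic branch point.


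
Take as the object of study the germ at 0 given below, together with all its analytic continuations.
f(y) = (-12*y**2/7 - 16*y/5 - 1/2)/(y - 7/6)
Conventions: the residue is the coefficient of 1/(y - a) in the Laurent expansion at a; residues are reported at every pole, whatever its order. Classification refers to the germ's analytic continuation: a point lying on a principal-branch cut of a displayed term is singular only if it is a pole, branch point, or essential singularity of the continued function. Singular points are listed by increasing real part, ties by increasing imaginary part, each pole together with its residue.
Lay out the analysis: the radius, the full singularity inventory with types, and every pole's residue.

Radius of convergence at 0: 7/6.
At 7/6: a pole of order 1; residue -197/30.

Denominator factor (y - 7/6): pole of order 1 at 7/6, modulus 7/6.
The radius of convergence is the smallest modulus among the singular points: 7/6.
At the order-1 pole 7/6 set g(y) = (y - (7/6))*f(y) = -12*y**2/7 - 16*y/5 - 1/2.
Simple pole: residue = g(a) at a = 7/6, which is -197/30.


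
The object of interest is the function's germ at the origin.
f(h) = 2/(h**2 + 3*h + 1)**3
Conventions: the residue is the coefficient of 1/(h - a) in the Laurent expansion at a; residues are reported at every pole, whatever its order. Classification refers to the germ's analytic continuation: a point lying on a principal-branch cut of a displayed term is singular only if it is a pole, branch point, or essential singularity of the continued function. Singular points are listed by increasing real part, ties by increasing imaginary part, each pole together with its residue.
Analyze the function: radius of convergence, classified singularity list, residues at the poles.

Denominator factor (h**2 + 3*h + 1)^3: discriminant 5, real irrational roots -3/2 + (1/2)*sqrt(5) and -3/2 - (1/2)*sqrt(5); poles of order 3, moduli 3/2 - (1/2)*sqrt(5) and 3/2 + (1/2)*sqrt(5).
The radius of convergence is the smallest modulus among the singular points: 3/2 - (1/2)*sqrt(5).
The factor h**2 + 3*h + 1 splits as (h - a)(h - a') with a = -3/2 - (1/2)*sqrt(5), a' = -3/2 + (1/2)*sqrt(5). At the order-3 pole a set g(h) = (h - a)^3*f(h) = [2] / (h - a')^3.
Order-3 pole: residue = g''(a)/2; g''(-3/2 - (1/2)*sqrt(5)) = -(24/125)*sqrt(5), so the residue is -(12/125)*sqrt(5).
The factor h**2 + 3*h + 1 splits as (h - a)(h - a') with a = -3/2 + (1/2)*sqrt(5), a' = -3/2 - (1/2)*sqrt(5). At the order-3 pole a set g(h) = (h - a)^3*f(h) = [2] / (h - a')^3.
Order-3 pole: residue = g''(a)/2; g''(-3/2 + (1/2)*sqrt(5)) = (24/125)*sqrt(5), so the residue is (12/125)*sqrt(5).
List the singular points by increasing real part (a conjugate pair: the negative imaginary part first).

Radius of convergence at 0: 3/2 - (1/2)*sqrt(5).
At -3/2 - (1/2)*sqrt(5): a pole of order 3; residue -(12/125)*sqrt(5).
At -3/2 + (1/2)*sqrt(5): a pole of order 3; residue (12/125)*sqrt(5).


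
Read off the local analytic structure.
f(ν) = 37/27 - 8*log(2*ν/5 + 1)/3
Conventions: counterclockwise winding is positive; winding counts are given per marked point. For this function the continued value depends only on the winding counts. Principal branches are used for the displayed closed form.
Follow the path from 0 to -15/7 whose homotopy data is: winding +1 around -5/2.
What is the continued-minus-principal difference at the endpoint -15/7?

The rational part is single-valued and drops out of the difference; each branch term changes only by its own monodromy.
(-8/3)*log(1 - ν/(-5/2)): each positive loop around -5/2 adds 2*pi*i to the log, so winding +1 contributes (-8/3)*(1)*2*pi*i = -(16/3)*pi*i.
Summing the contributions at ν = -15/7 gives -(16/3)*pi*i.

Continued minus principal equals -(16/3)*pi*i.


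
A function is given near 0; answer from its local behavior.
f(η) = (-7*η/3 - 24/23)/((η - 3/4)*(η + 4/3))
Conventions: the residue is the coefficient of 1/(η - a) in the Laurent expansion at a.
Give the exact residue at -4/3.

The residue is -1712/1725.

At the order-1 pole -4/3 set g(η) = (η - (-4/3))*f(η) = (-7*η/3 - 24/23)/(η - 3/4).
Simple pole: residue = g(a) at a = -4/3, which is -1712/1725.


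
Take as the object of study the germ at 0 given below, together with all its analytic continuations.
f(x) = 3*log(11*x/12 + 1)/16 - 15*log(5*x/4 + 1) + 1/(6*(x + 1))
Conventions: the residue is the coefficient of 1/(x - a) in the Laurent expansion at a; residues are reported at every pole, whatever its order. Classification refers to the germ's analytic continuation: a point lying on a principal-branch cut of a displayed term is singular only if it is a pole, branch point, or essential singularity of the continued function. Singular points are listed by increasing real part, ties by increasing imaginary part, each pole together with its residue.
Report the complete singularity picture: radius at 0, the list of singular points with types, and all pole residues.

Denominator factor (x + 1): pole of order 1 at -1, modulus 1.
Branch term (-15)*log(1 - x/(-4/5)): its argument vanishes at x = -4/5, a logarithmic branch point, modulus 4/5.
Branch term (3/16)*log(1 - x/(-12/11)): its argument vanishes at x = -12/11, a logarithmic branch point, modulus 12/11.
The radius of convergence is the smallest modulus among the singular points: 4/5.
The branch terms are analytic at -1 and contribute nothing to the residue; only the rational part matters.
At the order-1 pole -1 set g(x) = (x - (-1))*(rational part) = 1/6.
Simple pole: residue = g(a) at a = -1, which is 1/6.
List the singular points by increasing real part (a conjugate pair: the negative imaginary part first).

Radius of convergence at 0: 4/5.
At -12/11: a logarithmic branch point.
At -1: a pole of order 1; residue 1/6.
At -4/5: a logarithmic branch point.


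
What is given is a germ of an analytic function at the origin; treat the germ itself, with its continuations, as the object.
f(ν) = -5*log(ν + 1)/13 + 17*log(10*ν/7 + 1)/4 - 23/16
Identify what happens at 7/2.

There is no denominator, hence no pole anywhere.
Branch term log(1 - ν/(-7/10)): argument at 7/2 is 6, nonzero, so 7/2 is not its branch point (a point on a principal cut is still regular for the continued germ).
Branch term log(1 - ν/(-1)): argument at 7/2 is 9/2, nonzero, so 7/2 is not its branch point (a point on a principal cut is still regular for the continued germ).
So the germ continues analytically to 7/2.

The point is a regular point.


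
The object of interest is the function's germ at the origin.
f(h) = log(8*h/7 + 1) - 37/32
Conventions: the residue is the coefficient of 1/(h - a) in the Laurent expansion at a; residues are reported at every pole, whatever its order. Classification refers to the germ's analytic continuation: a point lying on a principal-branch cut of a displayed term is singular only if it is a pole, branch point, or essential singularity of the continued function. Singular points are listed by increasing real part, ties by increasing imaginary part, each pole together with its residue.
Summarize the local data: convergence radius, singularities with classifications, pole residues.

Radius of convergence at 0: 7/8.
At -7/8: a logarithmic branch point.

Branch term (1)*log(1 - h/(-7/8)): its argument vanishes at h = -7/8, a logarithmic branch point, modulus 7/8.
The radius of convergence is the smallest modulus among the singular points: 7/8.


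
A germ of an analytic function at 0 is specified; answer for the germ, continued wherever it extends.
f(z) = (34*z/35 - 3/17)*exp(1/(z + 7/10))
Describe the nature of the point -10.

The point is a regular point.

There is no denominator, hence no pole anywhere.
The essential point of exp(1/(z - (-7/10))) is -7/10, not -10.
So the germ continues analytically to -10.


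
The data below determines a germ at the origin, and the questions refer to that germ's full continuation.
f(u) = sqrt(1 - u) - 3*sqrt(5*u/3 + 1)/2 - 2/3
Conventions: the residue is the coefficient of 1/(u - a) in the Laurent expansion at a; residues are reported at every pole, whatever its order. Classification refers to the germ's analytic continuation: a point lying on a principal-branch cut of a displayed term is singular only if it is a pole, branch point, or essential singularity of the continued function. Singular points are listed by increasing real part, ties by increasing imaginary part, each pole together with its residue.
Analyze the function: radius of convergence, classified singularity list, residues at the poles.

Radius of convergence at 0: 3/5.
At -3/5: an algebraic (square-root) branch point.
At 1: an algebraic (square-root) branch point.

Branch term (-3/2)*sqrt(1 - u/(-3/5)): its argument vanishes at u = -3/5, a square-root branch point, modulus 3/5.
Branch term (1)*sqrt(1 - u/(1)): its argument vanishes at u = 1, a square-root branch point, modulus 1.
The radius of convergence is the smallest modulus among the singular points: 3/5.
List the singular points by increasing real part (a conjugate pair: the negative imaginary part first).


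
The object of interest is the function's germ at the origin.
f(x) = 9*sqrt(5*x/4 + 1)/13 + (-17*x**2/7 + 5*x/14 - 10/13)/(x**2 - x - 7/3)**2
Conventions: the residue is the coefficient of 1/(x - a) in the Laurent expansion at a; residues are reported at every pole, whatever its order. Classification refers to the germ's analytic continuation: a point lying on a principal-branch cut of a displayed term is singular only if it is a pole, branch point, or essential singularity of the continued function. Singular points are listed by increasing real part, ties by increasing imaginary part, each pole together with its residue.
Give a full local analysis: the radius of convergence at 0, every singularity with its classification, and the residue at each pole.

Denominator factor (x**2 - x - 7/3)^2: discriminant 31/3, real irrational roots 1/2 + (1/6)*sqrt(93) and 1/2 - (1/6)*sqrt(93); poles of order 2, moduli 1/2 + (1/6)*sqrt(93) and -1/2 + (1/6)*sqrt(93).
Branch term (9/13)*sqrt(1 - x/(-4/5)): its argument vanishes at x = -4/5, a square-root branch point, modulus 4/5.
The radius of convergence is the smallest modulus among the singular points: 4/5.
The branch term is analytic at 1/2 - (1/6)*sqrt(93) and contributes nothing to the residue; only the rational part matters.
The factor x**2 - x - 7/3 splits as (x - a)(x - a') with a = 1/2 - (1/6)*sqrt(93), a' = 1/2 + (1/6)*sqrt(93). At the order-2 pole a set g(x) = (x - a)^2*(rational part) = [-17*x**2/7 + 5*x/14 - 10/13] / (x - a')^2.
Order-2 pole: residue = g'(a); g'(1/2 - (1/6)*sqrt(93)) = (5543/174902)*sqrt(93), so the residue is (5543/174902)*sqrt(93).
The branch term is analytic at 1/2 + (1/6)*sqrt(93) and contributes nothing to the residue; only the rational part matters.
The factor x**2 - x - 7/3 splits as (x - a)(x - a') with a = 1/2 + (1/6)*sqrt(93), a' = 1/2 - (1/6)*sqrt(93). At the order-2 pole a set g(x) = (x - a)^2*(rational part) = [-17*x**2/7 + 5*x/14 - 10/13] / (x - a')^2.
Order-2 pole: residue = g'(a); g'(1/2 + (1/6)*sqrt(93)) = -(5543/174902)*sqrt(93), so the residue is -(5543/174902)*sqrt(93).
List the singular points by increasing real part (a conjugate pair: the negative imaginary part first).

Radius of convergence at 0: 4/5.
At 1/2 - (1/6)*sqrt(93): a pole of order 2; residue (5543/174902)*sqrt(93).
At -4/5: an algebraic (square-root) branch point.
At 1/2 + (1/6)*sqrt(93): a pole of order 2; residue -(5543/174902)*sqrt(93).


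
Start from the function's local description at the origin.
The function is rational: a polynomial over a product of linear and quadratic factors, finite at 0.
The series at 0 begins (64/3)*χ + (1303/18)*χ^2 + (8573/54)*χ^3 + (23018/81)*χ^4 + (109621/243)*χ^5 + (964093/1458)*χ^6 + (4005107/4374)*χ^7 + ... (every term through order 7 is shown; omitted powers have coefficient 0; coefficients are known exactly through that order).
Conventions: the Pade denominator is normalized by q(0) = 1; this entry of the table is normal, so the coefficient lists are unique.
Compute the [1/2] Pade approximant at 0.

Taylor coefficients needed (read off): a_0 = 0, a_1 = 64/3, a_2 = 1303/18, a_3 = 8573/54.
Write the denominator as Q(χ) = 1 + q1*χ + q2*χ^2. Requiring Q*f - P = O(χ^4) with deg P <= 1 kills the coefficients of χ^2..χ^3 in Q*f:
  χ^2: a_2 + q1*a_1 + q2*a_0 = 0, i.e. 1303/18 + (64/3)*q1 + (0)*q2 = 0.
  χ^3: a_3 + q1*a_2 + q2*a_1 = 0, i.e. 8573/54 + (1303/18)*q1 + (64/3)*q2 = 0.
Solving this linear system: q1 = -1303/384, q2 = 200155/49152.
The numerator is Q*f truncated at degree 1: P0 = a_0 = 0; P1 = a_1 + q1*a_0 = 64/3.

The Pade approximant has numerator coefficients [0, 64/3]; denominator coefficients [1, -1303/384, 200155/49152].


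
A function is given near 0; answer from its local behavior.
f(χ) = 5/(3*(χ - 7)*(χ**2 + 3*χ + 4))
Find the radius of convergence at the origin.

The radius of convergence is 2.

Denominator factor (χ - 7): pole of order 1 at 7, modulus 7.
Denominator factor (χ**2 + 3*χ + 4): discriminant -7, complex-conjugate roots (-3/2) + ((1/2)*sqrt(7))*i and (-3/2) - ((1/2)*sqrt(7))*i; poles of order 1, moduli 2 and 2.
The radius of convergence is the smallest modulus among the singular points: 2.


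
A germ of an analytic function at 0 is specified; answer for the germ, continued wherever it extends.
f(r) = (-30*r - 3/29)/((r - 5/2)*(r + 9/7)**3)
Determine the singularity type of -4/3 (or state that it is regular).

Denominator factors: r + 9/7 = -1/21 at r = -4/3; r - 5/2 = -23/6 at r = -4/3 — none vanishes.
So the germ continues analytically to -4/3.

The point is a regular point.


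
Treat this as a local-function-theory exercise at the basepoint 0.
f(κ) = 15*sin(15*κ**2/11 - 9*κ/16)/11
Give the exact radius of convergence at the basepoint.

The factor -sin(15*κ**2/11 - 9*κ/16) is entire and contributes no finite singular point.
The polynomial part has no poles.
No finite singular points: the Taylor series at 0 converges everywhere.

The radius of convergence is infinite.


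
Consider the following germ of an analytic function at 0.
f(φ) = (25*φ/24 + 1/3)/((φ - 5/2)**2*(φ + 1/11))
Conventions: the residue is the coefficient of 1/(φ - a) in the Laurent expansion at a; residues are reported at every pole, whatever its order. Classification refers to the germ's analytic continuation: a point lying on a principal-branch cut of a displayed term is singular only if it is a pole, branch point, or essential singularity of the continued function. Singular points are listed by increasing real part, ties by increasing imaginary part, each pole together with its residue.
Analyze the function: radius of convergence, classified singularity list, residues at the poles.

Denominator factor (φ + 1/11): pole of order 1 at -1/11, modulus 1/11.
Denominator factor (φ - 5/2)^2: pole of order 2 at 5/2, modulus 5/2.
The radius of convergence is the smallest modulus among the singular points: 1/11.
At the order-1 pole -1/11 set g(φ) = (φ - (-1/11))*f(φ) = (25*φ/24 + 1/3)/(φ - 5/2)**2.
Simple pole: residue = g(a) at a = -1/11, which is 77/2166.
At the order-2 pole 5/2 set g(φ) = (φ - (5/2))^2*f(φ) = (25*φ/24 + 1/3)/(φ + 1/11).
Order-2 pole: residue = g'(a); g'(5/2) = -77/2166, so the residue is -77/2166.
List the singular points by increasing real part (a conjugate pair: the negative imaginary part first).

Radius of convergence at 0: 1/11.
At -1/11: a pole of order 1; residue 77/2166.
At 5/2: a pole of order 2; residue -77/2166.


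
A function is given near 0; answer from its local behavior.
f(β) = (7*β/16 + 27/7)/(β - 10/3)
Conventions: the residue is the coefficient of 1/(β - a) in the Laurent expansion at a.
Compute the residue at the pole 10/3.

At the order-1 pole 10/3 set g(β) = (β - (10/3))*f(β) = 7*β/16 + 27/7.
Simple pole: residue = g(a) at a = 10/3, which is 893/168.

The residue is 893/168.


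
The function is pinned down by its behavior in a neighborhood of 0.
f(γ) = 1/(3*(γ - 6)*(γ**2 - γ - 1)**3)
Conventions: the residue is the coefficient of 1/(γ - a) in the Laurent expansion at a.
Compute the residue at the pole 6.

The residue is 1/73167.

At the order-1 pole 6 set g(γ) = (γ - (6))*f(γ) = 1/(3*(γ**2 - γ - 1)**3).
Simple pole: residue = g(a) at a = 6, which is 1/73167.


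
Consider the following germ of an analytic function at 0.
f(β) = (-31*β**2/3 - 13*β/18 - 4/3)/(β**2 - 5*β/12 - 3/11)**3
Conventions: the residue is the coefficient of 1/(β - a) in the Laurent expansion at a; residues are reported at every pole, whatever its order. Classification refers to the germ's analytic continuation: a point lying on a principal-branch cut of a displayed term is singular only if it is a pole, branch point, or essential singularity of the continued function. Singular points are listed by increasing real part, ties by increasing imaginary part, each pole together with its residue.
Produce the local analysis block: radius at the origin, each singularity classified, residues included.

Radius of convergence at 0: -5/24 + (1/264)*sqrt(22033).
At 5/24 - (1/264)*sqrt(22033): a pole of order 3; residue (152361792/8036054027)*sqrt(22033).
At 5/24 + (1/264)*sqrt(22033): a pole of order 3; residue -(152361792/8036054027)*sqrt(22033).

Denominator factor (β**2 - 5*β/12 - 3/11)^3: discriminant 2003/1584, real irrational roots 5/24 + (1/264)*sqrt(22033) and 5/24 - (1/264)*sqrt(22033); poles of order 3, moduli 5/24 + (1/264)*sqrt(22033) and -5/24 + (1/264)*sqrt(22033).
The radius of convergence is the smallest modulus among the singular points: -5/24 + (1/264)*sqrt(22033).
The factor β**2 - 5*β/12 - 3/11 splits as (β - a)(β - a') with a = 5/24 - (1/264)*sqrt(22033), a' = 5/24 + (1/264)*sqrt(22033). At the order-3 pole a set g(β) = (β - a)^3*f(β) = [-31*β**2/3 - 13*β/18 - 4/3] / (β - a')^3.
Order-3 pole: residue = g''(a)/2; g''(5/24 - (1/264)*sqrt(22033)) = (304723584/8036054027)*sqrt(22033), so the residue is (152361792/8036054027)*sqrt(22033).
The factor β**2 - 5*β/12 - 3/11 splits as (β - a)(β - a') with a = 5/24 + (1/264)*sqrt(22033), a' = 5/24 - (1/264)*sqrt(22033). At the order-3 pole a set g(β) = (β - a)^3*f(β) = [-31*β**2/3 - 13*β/18 - 4/3] / (β - a')^3.
Order-3 pole: residue = g''(a)/2; g''(5/24 + (1/264)*sqrt(22033)) = -(304723584/8036054027)*sqrt(22033), so the residue is -(152361792/8036054027)*sqrt(22033).
List the singular points by increasing real part (a conjugate pair: the negative imaginary part first).


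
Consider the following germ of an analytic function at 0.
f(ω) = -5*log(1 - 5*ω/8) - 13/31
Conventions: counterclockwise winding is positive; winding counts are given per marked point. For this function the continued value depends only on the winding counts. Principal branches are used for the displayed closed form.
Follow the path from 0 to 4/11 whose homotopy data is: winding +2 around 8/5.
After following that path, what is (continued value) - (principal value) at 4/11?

The rational part is single-valued and drops out of the difference; each branch term changes only by its own monodromy.
(-5)*log(1 - ω/(8/5)): each positive loop around 8/5 adds 2*pi*i to the log, so winding +2 contributes (-5)*(2)*2*pi*i = -(20)*pi*i.
Summing the contributions at ω = 4/11 gives -(20)*pi*i.

Continued minus principal equals -(20)*pi*i.


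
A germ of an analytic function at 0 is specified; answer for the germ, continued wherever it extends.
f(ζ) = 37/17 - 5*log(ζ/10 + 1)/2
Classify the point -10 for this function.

The point is a logarithmic branch point.

The term (-5/2)*log(1 - ζ/(-10)) has argument 1 - -10/(-10) = 0 at -10: a logarithmic (infinitely-sheeted) branch point; the remaining terms are analytic or single-valued there.


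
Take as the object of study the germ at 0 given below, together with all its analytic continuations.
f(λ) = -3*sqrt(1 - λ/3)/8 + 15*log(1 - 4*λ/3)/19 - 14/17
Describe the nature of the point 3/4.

The point is a logarithmic branch point.

The term (15/19)*log(1 - λ/(3/4)) has argument 1 - 3/4/(3/4) = 0 at 3/4: a logarithmic (infinitely-sheeted) branch point; the remaining terms are analytic or single-valued there.


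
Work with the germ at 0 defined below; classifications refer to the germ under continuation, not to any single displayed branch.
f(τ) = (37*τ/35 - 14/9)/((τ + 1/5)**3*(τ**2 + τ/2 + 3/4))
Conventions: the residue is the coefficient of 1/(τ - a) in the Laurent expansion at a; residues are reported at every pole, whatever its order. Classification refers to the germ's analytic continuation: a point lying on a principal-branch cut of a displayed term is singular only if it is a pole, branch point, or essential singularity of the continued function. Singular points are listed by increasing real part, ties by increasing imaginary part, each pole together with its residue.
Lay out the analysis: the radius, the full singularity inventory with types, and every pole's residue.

Radius of convergence at 0: 1/5.
At (-1/4) - ((1/4)*sqrt(11))*i: a pole of order 1; residue (-1545700/899829) - ((3734300/9898119)*sqrt(11))*i.
At (-1/4) + ((1/4)*sqrt(11))*i: a pole of order 1; residue (-1545700/899829) + ((3734300/9898119)*sqrt(11))*i.
At -1/5: a pole of order 3; residue 3091400/899829.

Denominator factor (τ + 1/5)^3: pole of order 3 at -1/5, modulus 1/5.
Denominator factor (τ**2 + τ/2 + 3/4): discriminant -11/4, complex-conjugate roots (-1/4) + ((1/4)*sqrt(11))*i and (-1/4) - ((1/4)*sqrt(11))*i; poles of order 1, moduli (1/2)*sqrt(3) and (1/2)*sqrt(3).
The radius of convergence is the smallest modulus among the singular points: 1/5.
The factor τ**2 + τ/2 + 3/4 splits as (τ - a)(τ - a') with a = (-1/4) - ((1/4)*sqrt(11))*i, a' = (-1/4) + ((1/4)*sqrt(11))*i. At the order-1 pole a set g(τ) = (τ - a)*f(τ) = [(37*τ/35 - 14/9)/(τ + 1/5)**3] / (τ - a').
Simple pole: residue = g(a) at a = (-1/4) - ((1/4)*sqrt(11))*i, which is (-1545700/899829) - ((3734300/9898119)*sqrt(11))*i.
The factor τ**2 + τ/2 + 3/4 splits as (τ - a)(τ - a') with a = (-1/4) + ((1/4)*sqrt(11))*i, a' = (-1/4) - ((1/4)*sqrt(11))*i. At the order-1 pole a set g(τ) = (τ - a)*f(τ) = [(37*τ/35 - 14/9)/(τ + 1/5)**3] / (τ - a').
Simple pole: residue = g(a) at a = (-1/4) + ((1/4)*sqrt(11))*i, which is (-1545700/899829) + ((3734300/9898119)*sqrt(11))*i.
At the order-3 pole -1/5 set g(τ) = (τ - (-1/5))^3*f(τ) = (37*τ/35 - 14/9)/(τ**2 + τ/2 + 3/4).
Order-3 pole: residue = g''(a)/2; g''(-1/5) = 6182800/899829, so the residue is 3091400/899829.
List the singular points by increasing real part (a conjugate pair: the negative imaginary part first).


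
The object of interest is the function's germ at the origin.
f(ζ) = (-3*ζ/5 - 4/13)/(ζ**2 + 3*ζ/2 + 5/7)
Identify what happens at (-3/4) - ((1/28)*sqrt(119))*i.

The point is a pole of order 1.

The denominator factor ζ**2 + 3*ζ/2 + 5/7 vanishes at (-3/4) - ((1/28)*sqrt(119))*i and appears to the power 1; the numerator there equals (37/260) + ((3/140)*sqrt(119))*i, nonzero, and no other factor vanishes.
Hence a pole whose order is the multiplicity, 1.


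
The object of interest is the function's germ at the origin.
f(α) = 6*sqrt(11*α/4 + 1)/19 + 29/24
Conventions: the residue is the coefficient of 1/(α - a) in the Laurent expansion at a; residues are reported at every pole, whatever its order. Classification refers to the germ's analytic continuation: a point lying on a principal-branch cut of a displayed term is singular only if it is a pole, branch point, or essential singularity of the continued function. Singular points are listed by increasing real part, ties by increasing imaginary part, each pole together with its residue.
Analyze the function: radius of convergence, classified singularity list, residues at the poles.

Branch term (6/19)*sqrt(1 - α/(-4/11)): its argument vanishes at α = -4/11, a square-root branch point, modulus 4/11.
The radius of convergence is the smallest modulus among the singular points: 4/11.

Radius of convergence at 0: 4/11.
At -4/11: an algebraic (square-root) branch point.


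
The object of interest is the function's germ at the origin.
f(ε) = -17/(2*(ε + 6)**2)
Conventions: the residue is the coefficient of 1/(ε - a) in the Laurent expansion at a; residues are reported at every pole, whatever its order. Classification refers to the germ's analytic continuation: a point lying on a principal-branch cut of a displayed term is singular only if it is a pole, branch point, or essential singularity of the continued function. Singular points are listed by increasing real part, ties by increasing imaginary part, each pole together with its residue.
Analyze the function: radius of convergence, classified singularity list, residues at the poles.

Denominator factor (ε + 6)^2: pole of order 2 at -6, modulus 6.
The radius of convergence is the smallest modulus among the singular points: 6.
At the order-2 pole -6 set g(ε) = (ε - (-6))^2*f(ε) = -17/2.
Order-2 pole: residue = g'(a); g'(-6) = 0, so the residue is 0.

Radius of convergence at 0: 6.
At -6: a pole of order 2; residue 0.


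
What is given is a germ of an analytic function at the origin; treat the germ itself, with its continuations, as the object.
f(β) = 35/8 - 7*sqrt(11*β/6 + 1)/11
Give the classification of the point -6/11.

The point is an algebraic (square-root) branch point.

The term (-7/11)*sqrt(1 - β/(-6/11)) has argument 1 - -6/11/(-6/11) = 0 at -6/11: a square-root (algebraic, two-sheeted) branch point; the remaining terms are analytic or single-valued there.


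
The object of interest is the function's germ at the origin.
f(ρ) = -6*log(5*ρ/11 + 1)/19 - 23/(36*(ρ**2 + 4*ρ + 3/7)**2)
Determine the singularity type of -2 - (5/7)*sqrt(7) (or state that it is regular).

The point is a pole of order 2.

The denominator factor ρ**2 + 4*ρ + 3/7 vanishes at -2 - (5/7)*sqrt(7) and appears to the power 2; the numerator there equals -23/36, nonzero, and no other factor vanishes.
The branch terms are analytic at this point.
Hence a pole whose order is the multiplicity, 2.


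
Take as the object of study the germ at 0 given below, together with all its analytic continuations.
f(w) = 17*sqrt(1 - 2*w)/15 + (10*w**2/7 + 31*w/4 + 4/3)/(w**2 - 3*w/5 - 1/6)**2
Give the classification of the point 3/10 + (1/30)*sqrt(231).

The denominator factor w**2 - 3*w/5 - 1/6 vanishes at 3/10 + (1/30)*sqrt(231) and appears to the power 2; the numerator there equals 1163/280 + (241/840)*sqrt(231), nonzero, and no other factor vanishes.
The branch terms are analytic at this point.
Hence a pole whose order is the multiplicity, 2.

The point is a pole of order 2.


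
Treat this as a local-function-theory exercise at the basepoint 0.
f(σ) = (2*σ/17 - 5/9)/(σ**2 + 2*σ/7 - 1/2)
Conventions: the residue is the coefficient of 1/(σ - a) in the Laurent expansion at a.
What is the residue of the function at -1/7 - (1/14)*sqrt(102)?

The factor σ**2 + 2*σ/7 - 1/2 splits as (σ - a)(σ - a') with a = -1/7 - (1/14)*sqrt(102), a' = -1/7 + (1/14)*sqrt(102). At the order-1 pole a set g(σ) = (σ - a)*f(σ) = [2*σ/17 - 5/9] / (σ - a').
Simple pole: residue = g(a) at a = -1/7 - (1/14)*sqrt(102), which is 1/17 + (613/15606)*sqrt(102).

The residue is 1/17 + (613/15606)*sqrt(102).


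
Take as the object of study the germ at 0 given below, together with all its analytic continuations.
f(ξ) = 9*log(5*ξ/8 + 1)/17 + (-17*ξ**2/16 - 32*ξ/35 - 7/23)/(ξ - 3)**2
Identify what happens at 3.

The denominator factor ξ - 3 vanishes at 3 and appears to the power 2; the numerator there equals -162413/12880, nonzero, and no other factor vanishes.
The branch terms are analytic at this point.
Hence a pole whose order is the multiplicity, 2.

The point is a pole of order 2.


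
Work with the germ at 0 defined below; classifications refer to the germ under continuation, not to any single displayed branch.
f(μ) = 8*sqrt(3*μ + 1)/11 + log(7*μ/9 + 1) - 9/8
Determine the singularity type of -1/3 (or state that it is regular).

The point is an algebraic (square-root) branch point.

The term (8/11)*sqrt(1 - μ/(-1/3)) has argument 1 - -1/3/(-1/3) = 0 at -1/3: a square-root (algebraic, two-sheeted) branch point; the remaining terms are analytic or single-valued there.


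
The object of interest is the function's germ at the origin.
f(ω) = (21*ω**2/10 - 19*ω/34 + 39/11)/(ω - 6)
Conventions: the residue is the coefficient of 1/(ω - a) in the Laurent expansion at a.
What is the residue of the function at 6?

The residue is 70866/935.

At the order-1 pole 6 set g(ω) = (ω - (6))*f(ω) = 21*ω**2/10 - 19*ω/34 + 39/11.
Simple pole: residue = g(a) at a = 6, which is 70866/935.


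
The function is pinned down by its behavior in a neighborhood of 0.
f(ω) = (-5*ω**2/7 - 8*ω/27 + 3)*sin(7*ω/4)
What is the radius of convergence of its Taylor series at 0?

The factor sin(7*ω/4) is entire and contributes no finite singular point.
The polynomial part has no poles.
No finite singular points: the Taylor series at 0 converges everywhere.

The radius of convergence is infinite.


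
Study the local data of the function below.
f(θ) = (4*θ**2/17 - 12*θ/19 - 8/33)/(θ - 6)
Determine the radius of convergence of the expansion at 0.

The radius of convergence is 6.

Denominator factor (θ - 6): pole of order 1 at 6, modulus 6.
The radius of convergence is the smallest modulus among the singular points: 6.


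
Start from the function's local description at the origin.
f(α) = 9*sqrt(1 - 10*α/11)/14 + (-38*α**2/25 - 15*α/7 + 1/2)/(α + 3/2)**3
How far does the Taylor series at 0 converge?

Denominator factor (α + 3/2)^3: pole of order 3 at -3/2, modulus 3/2.
Branch term (9/14)*sqrt(1 - α/(11/10)): its argument vanishes at α = 11/10, a square-root branch point, modulus 11/10.
The radius of convergence is the smallest modulus among the singular points: 11/10.

The radius of convergence is 11/10.


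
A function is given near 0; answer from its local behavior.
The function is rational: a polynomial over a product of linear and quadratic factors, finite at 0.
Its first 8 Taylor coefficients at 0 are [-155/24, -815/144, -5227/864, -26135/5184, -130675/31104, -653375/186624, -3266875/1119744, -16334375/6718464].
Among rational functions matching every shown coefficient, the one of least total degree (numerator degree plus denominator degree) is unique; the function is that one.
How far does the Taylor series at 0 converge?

The radius of convergence is 6/5.

No rational of total degree below 3 reproduces all 8 coefficients; solving the [2/1] Pade equations on them gives f(γ) = (8*γ**2/5 + γ/3 + 31/4)/(γ - 6/5), whose expansion matches every shown term.
Denominator factor (γ - 6/5): pole of order 1 at 6/5, modulus 6/5.
The radius of convergence is the smallest modulus among the singular points: 6/5.


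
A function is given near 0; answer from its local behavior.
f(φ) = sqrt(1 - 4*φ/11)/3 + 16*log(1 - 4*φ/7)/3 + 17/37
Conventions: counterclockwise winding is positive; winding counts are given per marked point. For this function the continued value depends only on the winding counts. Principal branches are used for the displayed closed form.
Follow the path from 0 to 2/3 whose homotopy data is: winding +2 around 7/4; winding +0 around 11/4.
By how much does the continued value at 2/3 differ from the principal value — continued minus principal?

Continued minus principal equals (64/3)*pi*i.

The rational part is single-valued and drops out of the difference; each branch term changes only by its own monodromy.
(16/3)*log(1 - φ/(7/4)): each positive loop around 7/4 adds 2*pi*i to the log, so winding +2 contributes (16/3)*(2)*2*pi*i = (64/3)*pi*i.
(1/3)*sqrt(1 - φ/(11/4)): winding +0 is even, the square root returns to the same sheet, contribution 0.
Summing the contributions at φ = 2/3 gives (64/3)*pi*i.


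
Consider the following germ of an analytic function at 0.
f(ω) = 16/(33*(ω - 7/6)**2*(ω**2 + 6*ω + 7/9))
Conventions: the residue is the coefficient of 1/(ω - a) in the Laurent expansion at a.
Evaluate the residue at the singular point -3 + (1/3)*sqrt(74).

The factor ω**2 + 6*ω + 7/9 splits as (ω - a)(ω - a') with a = -3 + (1/3)*sqrt(74), a' = -3 - (1/3)*sqrt(74). At the order-1 pole a set g(ω) = (ω - a)*f(ω) = [16/(33*(ω - 7/6)**2)] / (ω - a').
Simple pole: residue = g(a) at a = -3 + (1/3)*sqrt(74), which is 28800/1190651 + (132624/44054087)*sqrt(74).

The residue is 28800/1190651 + (132624/44054087)*sqrt(74).


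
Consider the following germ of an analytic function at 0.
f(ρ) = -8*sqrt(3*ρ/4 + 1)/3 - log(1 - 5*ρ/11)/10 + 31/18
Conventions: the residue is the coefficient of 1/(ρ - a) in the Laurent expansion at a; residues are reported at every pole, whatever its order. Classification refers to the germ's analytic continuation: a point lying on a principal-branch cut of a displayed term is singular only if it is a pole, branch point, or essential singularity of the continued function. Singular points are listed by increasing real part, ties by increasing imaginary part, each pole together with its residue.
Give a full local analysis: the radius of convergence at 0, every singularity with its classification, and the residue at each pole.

Branch term (-1/10)*log(1 - ρ/(11/5)): its argument vanishes at ρ = 11/5, a logarithmic branch point, modulus 11/5.
Branch term (-8/3)*sqrt(1 - ρ/(-4/3)): its argument vanishes at ρ = -4/3, a square-root branch point, modulus 4/3.
The radius of convergence is the smallest modulus among the singular points: 4/3.
List the singular points by increasing real part (a conjugate pair: the negative imaginary part first).

Radius of convergence at 0: 4/3.
At -4/3: an algebraic (square-root) branch point.
At 11/5: a logarithmic branch point.
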